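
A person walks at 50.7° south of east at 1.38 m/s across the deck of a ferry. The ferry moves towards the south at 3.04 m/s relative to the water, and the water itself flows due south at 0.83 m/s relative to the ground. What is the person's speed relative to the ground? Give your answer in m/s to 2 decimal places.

5.01 m/s

In east/north components (m/s): person relative to ferry = (0.874, -1.068); ferry relative to water = (0.000, -3.040); water relative to ground = (0.000, -0.830).
Sum = (0.874, -4.938) m/s.
Speed = |(0.874, -4.938)| = 5.015 m/s.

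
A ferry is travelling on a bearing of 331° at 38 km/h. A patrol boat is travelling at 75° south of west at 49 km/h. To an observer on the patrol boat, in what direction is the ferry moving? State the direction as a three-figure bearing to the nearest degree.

356°

Taking east as x and north as y: ferry velocity = (-18.423, 33.236) km/h; patrol boat velocity = (-12.682, -47.330) km/h.
Velocity of ferry relative to patrol boat = (-18.423, 33.236) − (-12.682, -47.330) = (-5.741, 80.566) km/h.
Bearing = atan2(-5.74, 80.57) = 355.92° clockwise from north.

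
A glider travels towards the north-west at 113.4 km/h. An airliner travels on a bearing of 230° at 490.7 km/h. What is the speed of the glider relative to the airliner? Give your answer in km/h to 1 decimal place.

493.9 km/h

Taking east as x and north as y: glider velocity = (-80.186, 80.186) km/h; airliner velocity = (-375.898, -315.416) km/h.
Velocity of glider relative to airliner = (-80.186, 80.186) − (-375.898, -315.416) = (295.712, 395.602) km/h.
Magnitude = |(295.712, 395.602)| = 493.909 km/h.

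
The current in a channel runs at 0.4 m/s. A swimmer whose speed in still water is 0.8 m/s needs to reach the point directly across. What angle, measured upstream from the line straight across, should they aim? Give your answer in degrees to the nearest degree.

To cancel the current, the upstream component of the swimmer's velocity must equal the flow: 0.8 sin θ = 0.4.
sin θ = 0.4 / 0.8 = 0.5000.
θ = arcsin(0.5000) = 30.000°.

30°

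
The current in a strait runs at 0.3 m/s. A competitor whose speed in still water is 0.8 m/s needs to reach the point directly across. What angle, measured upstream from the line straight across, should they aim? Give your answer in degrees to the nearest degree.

22°

To cancel the current, the upstream component of the competitor's velocity must equal the flow: 0.8 sin θ = 0.3.
sin θ = 0.3 / 0.8 = 0.3750.
θ = arcsin(0.3750) = 22.024°.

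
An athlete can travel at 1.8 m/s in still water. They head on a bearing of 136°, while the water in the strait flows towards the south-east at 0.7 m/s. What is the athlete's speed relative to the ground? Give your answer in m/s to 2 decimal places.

2.50 m/s

Taking east as x and north as y: velocity relative to the water = (1.250, -1.295) m/s; the water relative to ground = (0.495, -0.495) m/s.
Velocity relative to ground = (1.250, -1.295) + (0.495, -0.495) = (1.745, -1.790) m/s.
Speed = |(1.745, -1.790)| = 2.500 m/s.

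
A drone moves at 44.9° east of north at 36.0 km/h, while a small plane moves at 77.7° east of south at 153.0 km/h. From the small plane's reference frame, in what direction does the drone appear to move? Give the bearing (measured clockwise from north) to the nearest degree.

295°

Taking east as x and north as y: drone velocity = (25.411, 25.500) km/h; small plane velocity = (149.488, -32.594) km/h.
Velocity of drone relative to small plane = (25.411, 25.500) − (149.488, -32.594) = (-124.077, 58.094) km/h.
Bearing = atan2(-124.08, 58.09) = 295.09° clockwise from north.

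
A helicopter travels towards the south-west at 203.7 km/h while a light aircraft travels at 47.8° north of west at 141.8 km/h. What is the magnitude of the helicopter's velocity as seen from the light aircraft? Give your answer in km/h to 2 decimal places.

253.82 km/h

Taking east as x and north as y: helicopter velocity = (-144.038, -144.038) km/h; light aircraft velocity = (-95.250, 105.046) km/h.
Velocity of helicopter relative to light aircraft = (-144.038, -144.038) − (-95.250, 105.046) = (-48.788, -249.084) km/h.
Magnitude = |(-48.788, -249.084)| = 253.817 km/h.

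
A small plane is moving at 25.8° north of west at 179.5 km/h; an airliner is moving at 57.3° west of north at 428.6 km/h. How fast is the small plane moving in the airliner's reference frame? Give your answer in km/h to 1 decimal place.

Taking east as x and north as y: small plane velocity = (-161.607, 78.124) km/h; airliner velocity = (-360.672, 231.547) km/h.
Velocity of small plane relative to airliner = (-161.607, 78.124) − (-360.672, 231.547) = (199.064, -153.423) km/h.
Magnitude = |(199.064, -153.423)| = 251.327 km/h.

251.3 km/h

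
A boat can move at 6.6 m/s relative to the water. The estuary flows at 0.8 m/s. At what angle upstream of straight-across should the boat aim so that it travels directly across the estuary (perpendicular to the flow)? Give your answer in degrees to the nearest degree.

7°

To cancel the current, the upstream component of the boat's velocity must equal the flow: 6.6 sin θ = 0.8.
sin θ = 0.8 / 6.6 = 0.1212.
θ = arcsin(0.1212) = 6.962°.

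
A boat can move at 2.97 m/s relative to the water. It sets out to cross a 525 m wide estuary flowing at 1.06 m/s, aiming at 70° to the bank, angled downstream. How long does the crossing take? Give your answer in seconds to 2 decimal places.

The component of the boat's velocity perpendicular to the bank is 2.97 × sin 70° = 2.791 m/s.
Only the cross-stream component determines the crossing time; the current contributes nothing perpendicular to the bank.
Time = 525 / 2.791 = 188.112 s.

188.11 s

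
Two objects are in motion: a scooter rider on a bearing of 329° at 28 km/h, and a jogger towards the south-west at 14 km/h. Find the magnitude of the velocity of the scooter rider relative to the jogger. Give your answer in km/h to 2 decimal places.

Taking east as x and north as y: scooter rider velocity = (-14.421, 24.001) km/h; jogger velocity = (-9.899, -9.899) km/h.
Velocity of scooter rider relative to jogger = (-14.421, 24.001) − (-9.899, -9.899) = (-4.522, 33.900) km/h.
Magnitude = |(-4.522, 33.900)| = 34.200 km/h.

34.20 km/h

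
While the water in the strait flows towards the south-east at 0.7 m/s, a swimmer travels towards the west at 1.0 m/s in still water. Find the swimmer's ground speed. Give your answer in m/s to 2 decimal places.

Taking east as x and north as y: velocity relative to the water = (-1.000, 0.000) m/s; the water relative to ground = (0.495, -0.495) m/s.
Velocity relative to ground = (-1.000, 0.000) + (0.495, -0.495) = (-0.505, -0.495) m/s.
Speed = |(-0.505, -0.495)| = 0.707 m/s.

0.71 m/s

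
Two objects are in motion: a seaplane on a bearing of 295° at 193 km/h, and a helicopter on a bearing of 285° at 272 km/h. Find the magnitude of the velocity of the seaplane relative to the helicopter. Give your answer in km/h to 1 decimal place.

88.5 km/h

Taking east as x and north as y: seaplane velocity = (-174.917, 81.565) km/h; helicopter velocity = (-262.732, 70.399) km/h.
Velocity of seaplane relative to helicopter = (-174.917, 81.565) − (-262.732, 70.399) = (87.814, 11.167) km/h.
Magnitude = |(87.814, 11.167)| = 88.522 km/h.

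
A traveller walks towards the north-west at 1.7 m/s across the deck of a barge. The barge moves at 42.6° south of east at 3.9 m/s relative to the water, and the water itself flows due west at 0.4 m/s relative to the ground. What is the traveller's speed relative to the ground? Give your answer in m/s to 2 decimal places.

1.92 m/s

In east/north components (m/s): traveller relative to barge = (-1.202, 1.202); barge relative to water = (2.871, -2.640); water relative to ground = (-0.400, 0.000).
Sum = (1.269, -1.438) m/s.
Speed = |(1.269, -1.438)| = 1.917 m/s.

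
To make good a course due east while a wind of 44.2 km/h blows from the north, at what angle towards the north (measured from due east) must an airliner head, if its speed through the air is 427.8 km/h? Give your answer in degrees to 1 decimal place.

5.9°

The wind pushes perpendicular to the desired track; the heading must have a component into the wind equal to 44.2 km/h: 427.8 sin θ = 44.2.
sin θ = 0.1033, so θ = 5.930°.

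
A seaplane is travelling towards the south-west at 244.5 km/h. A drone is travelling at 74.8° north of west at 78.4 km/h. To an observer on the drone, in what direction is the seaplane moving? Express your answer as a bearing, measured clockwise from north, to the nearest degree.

212°

Taking east as x and north as y: seaplane velocity = (-172.888, -172.888) km/h; drone velocity = (-20.556, 75.657) km/h.
Velocity of seaplane relative to drone = (-172.888, -172.888) − (-20.556, 75.657) = (-152.332, -248.545) km/h.
Bearing = atan2(-152.33, -248.54) = 211.50° clockwise from north.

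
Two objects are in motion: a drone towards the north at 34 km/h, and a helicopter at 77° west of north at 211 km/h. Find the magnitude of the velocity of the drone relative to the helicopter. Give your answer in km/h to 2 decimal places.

206.03 km/h

Taking east as x and north as y: drone velocity = (0.000, 34.000) km/h; helicopter velocity = (-205.592, 47.465) km/h.
Velocity of drone relative to helicopter = (0.000, 34.000) − (-205.592, 47.465) = (205.592, -13.465) km/h.
Magnitude = |(205.592, -13.465)| = 206.033 km/h.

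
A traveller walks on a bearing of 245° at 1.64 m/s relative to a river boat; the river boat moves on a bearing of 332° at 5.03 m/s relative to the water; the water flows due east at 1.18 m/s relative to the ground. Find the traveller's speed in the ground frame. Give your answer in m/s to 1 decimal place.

In east/north components (m/s): traveller relative to river boat = (-1.486, -0.693); river boat relative to water = (-2.361, 4.441); water relative to ground = (1.180, 0.000).
Sum = (-2.668, 3.748) m/s.
Speed = |(-2.668, 3.748)| = 4.601 m/s.

4.6 m/s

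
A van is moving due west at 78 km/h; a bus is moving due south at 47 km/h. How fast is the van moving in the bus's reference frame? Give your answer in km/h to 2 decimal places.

Taking east as x and north as y: van velocity = (-78.000, 0.000) km/h; bus velocity = (0.000, -47.000) km/h.
Velocity of van relative to bus = (-78.000, 0.000) − (0.000, -47.000) = (-78.000, 47.000) km/h.
Magnitude = |(-78.000, 47.000)| = 91.066 km/h.

91.07 km/h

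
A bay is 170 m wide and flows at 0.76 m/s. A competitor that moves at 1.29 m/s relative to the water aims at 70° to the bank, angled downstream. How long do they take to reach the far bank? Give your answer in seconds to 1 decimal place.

140.2 s

The component of the competitor's velocity perpendicular to the bank is 1.29 × sin 70° = 1.212 m/s.
The current is parallel to the bank, so it does not affect the crossing time.
Time = 170 / 1.212 = 140.240 s.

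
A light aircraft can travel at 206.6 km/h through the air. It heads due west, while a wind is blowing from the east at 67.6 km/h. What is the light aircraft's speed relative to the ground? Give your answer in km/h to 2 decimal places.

Taking east as x and north as y: velocity relative to the air = (-206.600, 0.000) km/h; the air relative to ground = (-67.600, 0.000) km/h.
Velocity relative to ground = (-206.600, 0.000) + (-67.600, 0.000) = (-274.200, 0.000) km/h.
Speed = |(-274.200, 0.000)| = 274.200 km/h.

274.20 km/h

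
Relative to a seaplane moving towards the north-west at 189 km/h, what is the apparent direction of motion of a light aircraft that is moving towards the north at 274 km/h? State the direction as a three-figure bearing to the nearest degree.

044°

Taking east as x and north as y: light aircraft velocity = (0.000, 274.000) km/h; seaplane velocity = (-133.643, 133.643) km/h.
Velocity of light aircraft relative to seaplane = (0.000, 274.000) − (-133.643, 133.643) = (133.643, 140.357) km/h.
Bearing = atan2(133.64, 140.36) = 43.60° clockwise from north.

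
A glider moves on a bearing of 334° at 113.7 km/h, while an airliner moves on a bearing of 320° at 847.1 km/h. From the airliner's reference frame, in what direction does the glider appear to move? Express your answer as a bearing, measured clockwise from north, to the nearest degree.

138°

Taking east as x and north as y: glider velocity = (-49.843, 102.193) km/h; airliner velocity = (-544.505, 648.916) km/h.
Velocity of glider relative to airliner = (-49.843, 102.193) − (-544.505, 648.916) = (494.663, -546.723) km/h.
Bearing = atan2(494.66, -546.72) = 137.86° clockwise from north.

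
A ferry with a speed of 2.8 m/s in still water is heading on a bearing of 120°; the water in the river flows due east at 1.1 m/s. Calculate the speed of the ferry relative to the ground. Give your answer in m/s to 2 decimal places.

Taking east as x and north as y: velocity relative to the water = (2.425, -1.400) m/s; the water relative to ground = (1.100, 0.000) m/s.
Velocity relative to ground = (2.425, -1.400) + (1.100, 0.000) = (3.525, -1.400) m/s.
Speed = |(3.525, -1.400)| = 3.793 m/s.

3.79 m/s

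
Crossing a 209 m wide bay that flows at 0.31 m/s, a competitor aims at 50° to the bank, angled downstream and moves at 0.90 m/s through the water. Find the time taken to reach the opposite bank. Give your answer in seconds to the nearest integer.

The component of the competitor's velocity perpendicular to the bank is 0.90 × sin 50° = 0.689 m/s.
The flow acts along the bank and has no component across it.
Time = 209 / 0.689 = 303.145 s.

303 s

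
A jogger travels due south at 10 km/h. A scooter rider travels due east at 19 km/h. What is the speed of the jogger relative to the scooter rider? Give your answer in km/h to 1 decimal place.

21.5 km/h

Taking east as x and north as y: jogger velocity = (0.000, -10.000) km/h; scooter rider velocity = (19.000, 0.000) km/h.
Velocity of jogger relative to scooter rider = (0.000, -10.000) − (19.000, 0.000) = (-19.000, -10.000) km/h.
Magnitude = |(-19.000, -10.000)| = 21.471 km/h.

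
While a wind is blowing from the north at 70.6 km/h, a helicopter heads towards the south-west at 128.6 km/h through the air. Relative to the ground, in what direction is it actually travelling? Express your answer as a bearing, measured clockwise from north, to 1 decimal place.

Taking east as x and north as y: velocity relative to the air = (-90.934, -90.934) km/h; the air relative to ground = (0.000, -70.600) km/h.
Velocity relative to ground = (-90.934, -90.934) + (0.000, -70.600) = (-90.934, -161.534) km/h.
Bearing = atan2(-90.93, -161.53) = 209.38° clockwise from north.

209.4°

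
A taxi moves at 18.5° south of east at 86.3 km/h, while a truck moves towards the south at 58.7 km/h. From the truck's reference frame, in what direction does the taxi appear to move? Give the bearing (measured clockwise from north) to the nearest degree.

Taking east as x and north as y: taxi velocity = (81.840, -27.383) km/h; truck velocity = (0.000, -58.700) km/h.
Velocity of taxi relative to truck = (81.840, -27.383) − (0.000, -58.700) = (81.840, 31.317) km/h.
Bearing = atan2(81.84, 31.32) = 69.06° clockwise from north.

069°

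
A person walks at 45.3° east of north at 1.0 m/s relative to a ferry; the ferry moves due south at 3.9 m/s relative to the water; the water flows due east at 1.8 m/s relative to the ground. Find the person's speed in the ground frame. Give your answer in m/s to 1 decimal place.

In east/north components (m/s): person relative to ferry = (0.711, 0.703); ferry relative to water = (0.000, -3.900); water relative to ground = (1.800, 0.000).
Sum = (2.511, -3.197) m/s.
Speed = |(2.511, -3.197)| = 4.065 m/s.

4.1 m/s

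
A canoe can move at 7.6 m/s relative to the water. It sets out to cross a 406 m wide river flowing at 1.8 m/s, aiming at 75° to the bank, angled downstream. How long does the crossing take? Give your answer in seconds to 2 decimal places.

The component of the canoe's velocity perpendicular to the bank is 7.6 × sin 75° = 7.341 m/s.
Only the cross-stream component determines the crossing time; the current contributes nothing perpendicular to the bank.
Time = 406 / 7.341 = 55.306 s.

55.31 s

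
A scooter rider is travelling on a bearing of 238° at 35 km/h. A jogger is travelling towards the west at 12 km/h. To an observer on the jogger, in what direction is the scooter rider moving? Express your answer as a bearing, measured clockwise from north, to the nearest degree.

224°

Taking east as x and north as y: scooter rider velocity = (-29.682, -18.547) km/h; jogger velocity = (-12.000, 0.000) km/h.
Velocity of scooter rider relative to jogger = (-29.682, -18.547) − (-12.000, 0.000) = (-17.682, -18.547) km/h.
Bearing = atan2(-17.68, -18.55) = 223.63° clockwise from north.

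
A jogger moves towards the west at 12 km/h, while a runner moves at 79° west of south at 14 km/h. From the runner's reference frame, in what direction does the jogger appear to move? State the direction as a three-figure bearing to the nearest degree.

Taking east as x and north as y: jogger velocity = (-12.000, 0.000) km/h; runner velocity = (-13.743, -2.671) km/h.
Velocity of jogger relative to runner = (-12.000, 0.000) − (-13.743, -2.671) = (1.743, 2.671) km/h.
Bearing = atan2(1.74, 2.67) = 33.12° clockwise from north.

033°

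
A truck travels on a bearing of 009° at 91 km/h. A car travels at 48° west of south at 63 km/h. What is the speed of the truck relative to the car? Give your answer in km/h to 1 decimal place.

Taking east as x and north as y: truck velocity = (14.236, 89.880) km/h; car velocity = (-46.818, -42.155) km/h.
Velocity of truck relative to car = (14.236, 89.880) − (-46.818, -42.155) = (61.054, 132.035) km/h.
Magnitude = |(61.054, 132.035)| = 145.467 km/h.

145.5 km/h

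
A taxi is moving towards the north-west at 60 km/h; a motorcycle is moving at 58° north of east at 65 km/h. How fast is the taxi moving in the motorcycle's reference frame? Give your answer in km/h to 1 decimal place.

77.9 km/h

Taking east as x and north as y: taxi velocity = (-42.426, 42.426) km/h; motorcycle velocity = (34.445, 55.123) km/h.
Velocity of taxi relative to motorcycle = (-42.426, 42.426) − (34.445, 55.123) = (-76.871, -12.697) km/h.
Magnitude = |(-76.871, -12.697)| = 77.913 km/h.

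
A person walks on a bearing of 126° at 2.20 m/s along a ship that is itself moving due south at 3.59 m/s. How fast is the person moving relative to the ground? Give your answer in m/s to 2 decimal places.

5.20 m/s

Taking east as x and north as y: ship velocity = (0.000, -3.590) m/s; person velocity relative to ship = (1.780, -1.293) m/s.
Velocity relative to ground = (0.000, -3.590) + (1.780, -1.293) = (1.780, -4.883) m/s.
Speed = |(1.780, -4.883)| = 5.197 m/s.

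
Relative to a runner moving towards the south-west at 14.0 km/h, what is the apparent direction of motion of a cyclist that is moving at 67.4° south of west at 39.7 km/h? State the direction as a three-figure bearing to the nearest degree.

Taking east as x and north as y: cyclist velocity = (-15.257, -36.651) km/h; runner velocity = (-9.899, -9.899) km/h.
Velocity of cyclist relative to runner = (-15.257, -36.651) − (-9.899, -9.899) = (-5.357, -26.752) km/h.
Bearing = atan2(-5.36, -26.75) = 191.32° clockwise from north.

191°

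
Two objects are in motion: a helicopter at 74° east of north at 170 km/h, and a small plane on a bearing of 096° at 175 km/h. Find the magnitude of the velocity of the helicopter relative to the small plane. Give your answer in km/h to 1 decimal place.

66.0 km/h

Taking east as x and north as y: helicopter velocity = (163.414, 46.858) km/h; small plane velocity = (174.041, -18.292) km/h.
Velocity of helicopter relative to small plane = (163.414, 46.858) − (174.041, -18.292) = (-10.627, 65.151) km/h.
Magnitude = |(-10.627, 65.151)| = 66.012 km/h.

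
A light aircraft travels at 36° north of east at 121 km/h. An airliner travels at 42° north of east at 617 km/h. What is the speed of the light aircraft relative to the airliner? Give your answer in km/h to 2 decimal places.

Taking east as x and north as y: light aircraft velocity = (97.891, 71.122) km/h; airliner velocity = (458.520, 412.854) km/h.
Velocity of light aircraft relative to airliner = (97.891, 71.122) − (458.520, 412.854) = (-360.629, -341.732) km/h.
Magnitude = |(-360.629, -341.732)| = 496.824 km/h.

496.82 km/h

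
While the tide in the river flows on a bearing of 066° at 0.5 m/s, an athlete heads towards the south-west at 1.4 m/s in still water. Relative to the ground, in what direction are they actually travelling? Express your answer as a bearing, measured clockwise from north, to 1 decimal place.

214.1°

Taking east as x and north as y: velocity relative to the water = (-0.990, -0.990) m/s; the water relative to ground = (0.457, 0.203) m/s.
Velocity relative to ground = (-0.990, -0.990) + (0.457, 0.203) = (-0.533, -0.787) m/s.
Bearing = atan2(-0.53, -0.79) = 214.13° clockwise from north.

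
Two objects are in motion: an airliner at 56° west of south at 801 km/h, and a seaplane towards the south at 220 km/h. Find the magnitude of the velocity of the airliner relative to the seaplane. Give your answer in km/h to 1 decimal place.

702.1 km/h

Taking east as x and north as y: airliner velocity = (-664.059, -447.914) km/h; seaplane velocity = (0.000, -220.000) km/h.
Velocity of airliner relative to seaplane = (-664.059, -447.914) − (0.000, -220.000) = (-664.059, -227.914) km/h.
Magnitude = |(-664.059, -227.914)| = 702.082 km/h.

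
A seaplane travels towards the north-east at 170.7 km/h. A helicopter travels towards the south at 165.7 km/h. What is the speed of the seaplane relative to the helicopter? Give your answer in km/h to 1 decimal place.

Taking east as x and north as y: seaplane velocity = (120.703, 120.703) km/h; helicopter velocity = (0.000, -165.700) km/h.
Velocity of seaplane relative to helicopter = (120.703, 120.703) − (0.000, -165.700) = (120.703, 286.403) km/h.
Magnitude = |(120.703, 286.403)| = 310.799 km/h.

310.8 km/h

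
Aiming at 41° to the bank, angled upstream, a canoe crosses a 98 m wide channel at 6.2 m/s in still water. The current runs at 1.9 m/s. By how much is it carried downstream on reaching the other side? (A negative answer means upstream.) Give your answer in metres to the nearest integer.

Perpendicular speed = 4.068 m/s; crossing time = 98 / 4.068 = 24.093 s.
Net downstream speed = -2.779 m/s.
Drift = -2.779 × 24.093 = -66.959 m (upstream).

-67 m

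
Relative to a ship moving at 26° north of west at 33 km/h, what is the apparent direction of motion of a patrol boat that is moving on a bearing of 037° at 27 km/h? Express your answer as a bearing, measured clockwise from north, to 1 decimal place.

Taking east as x and north as y: patrol boat velocity = (16.249, 21.563) km/h; ship velocity = (-29.660, 14.466) km/h.
Velocity of patrol boat relative to ship = (16.249, 21.563) − (-29.660, 14.466) = (45.909, 7.097) km/h.
Bearing = atan2(45.91, 7.10) = 81.21° clockwise from north.

081.2°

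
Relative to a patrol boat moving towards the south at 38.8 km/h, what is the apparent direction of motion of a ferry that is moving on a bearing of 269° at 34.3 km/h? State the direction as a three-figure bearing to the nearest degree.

318°

Taking east as x and north as y: ferry velocity = (-34.295, -0.599) km/h; patrol boat velocity = (0.000, -38.800) km/h.
Velocity of ferry relative to patrol boat = (-34.295, -0.599) − (0.000, -38.800) = (-34.295, 38.201) km/h.
Bearing = atan2(-34.29, 38.20) = 318.08° clockwise from north.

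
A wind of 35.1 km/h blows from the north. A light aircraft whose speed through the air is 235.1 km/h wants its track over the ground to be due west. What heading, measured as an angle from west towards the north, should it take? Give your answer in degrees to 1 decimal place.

8.6°

The wind pushes perpendicular to the desired track; the heading must have a component into the wind equal to 35.1 km/h: 235.1 sin θ = 35.1.
sin θ = 0.1493, so θ = 8.586°.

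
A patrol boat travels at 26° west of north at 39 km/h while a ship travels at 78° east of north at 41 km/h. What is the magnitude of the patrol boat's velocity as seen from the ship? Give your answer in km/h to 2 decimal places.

Taking east as x and north as y: patrol boat velocity = (-17.096, 35.053) km/h; ship velocity = (40.104, 8.524) km/h.
Velocity of patrol boat relative to ship = (-17.096, 35.053) − (40.104, 8.524) = (-57.201, 26.529) km/h.
Magnitude = |(-57.201, 26.529)| = 63.053 km/h.

63.05 km/h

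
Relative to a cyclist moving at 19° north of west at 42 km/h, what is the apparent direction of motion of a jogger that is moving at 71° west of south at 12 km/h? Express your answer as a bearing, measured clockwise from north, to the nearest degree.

Taking east as x and north as y: jogger velocity = (-11.346, -3.907) km/h; cyclist velocity = (-39.712, 13.674) km/h.
Velocity of jogger relative to cyclist = (-11.346, -3.907) − (-39.712, 13.674) = (28.366, -17.581) km/h.
Bearing = atan2(28.37, -17.58) = 121.79° clockwise from north.

122°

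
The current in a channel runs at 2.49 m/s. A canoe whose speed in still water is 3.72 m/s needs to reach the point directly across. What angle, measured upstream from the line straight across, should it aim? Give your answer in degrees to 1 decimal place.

42.0°

To cancel the current, the upstream component of the canoe's velocity must equal the flow: 3.72 sin θ = 2.49.
sin θ = 2.49 / 3.72 = 0.6694.
θ = arcsin(0.6694) = 42.017°.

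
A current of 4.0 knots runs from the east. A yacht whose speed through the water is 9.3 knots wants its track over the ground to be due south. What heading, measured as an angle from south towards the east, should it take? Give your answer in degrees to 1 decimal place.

The current pushes perpendicular to the desired track; the heading must have a component into the current equal to 4.0 knots: 9.3 sin θ = 4.0.
sin θ = 0.4301, so θ = 25.474°.

25.5°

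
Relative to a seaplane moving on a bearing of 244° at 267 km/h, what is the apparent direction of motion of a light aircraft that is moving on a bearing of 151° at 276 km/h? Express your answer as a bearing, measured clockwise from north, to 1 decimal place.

108.4°

Taking east as x and north as y: light aircraft velocity = (133.807, -241.395) km/h; seaplane velocity = (-239.978, -117.045) km/h.
Velocity of light aircraft relative to seaplane = (133.807, -241.395) − (-239.978, -117.045) = (373.785, -124.350) km/h.
Bearing = atan2(373.79, -124.35) = 108.40° clockwise from north.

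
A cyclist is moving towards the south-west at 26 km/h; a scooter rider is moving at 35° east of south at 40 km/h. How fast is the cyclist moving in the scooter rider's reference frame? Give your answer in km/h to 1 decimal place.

Taking east as x and north as y: cyclist velocity = (-18.385, -18.385) km/h; scooter rider velocity = (22.943, -32.766) km/h.
Velocity of cyclist relative to scooter rider = (-18.385, -18.385) − (22.943, -32.766) = (-41.328, 14.381) km/h.
Magnitude = |(-41.328, 14.381)| = 43.759 km/h.

43.8 km/h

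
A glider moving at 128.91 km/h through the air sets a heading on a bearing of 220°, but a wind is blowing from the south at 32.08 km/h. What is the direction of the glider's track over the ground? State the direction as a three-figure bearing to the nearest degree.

231°

Taking east as x and north as y: velocity relative to the air = (-82.862, -98.751) km/h; the air relative to ground = (0.000, 32.080) km/h.
Velocity relative to ground = (-82.862, -98.751) + (0.000, 32.080) = (-82.862, -66.671) km/h.
Bearing = atan2(-82.86, -66.67) = 231.18° clockwise from north.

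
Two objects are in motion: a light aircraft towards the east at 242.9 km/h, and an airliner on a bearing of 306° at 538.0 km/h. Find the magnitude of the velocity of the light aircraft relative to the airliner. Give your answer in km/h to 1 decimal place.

Taking east as x and north as y: light aircraft velocity = (242.900, 0.000) km/h; airliner velocity = (-435.251, 316.228) km/h.
Velocity of light aircraft relative to airliner = (242.900, 0.000) − (-435.251, 316.228) = (678.151, -316.228) km/h.
Magnitude = |(678.151, -316.228)| = 748.258 km/h.

748.3 km/h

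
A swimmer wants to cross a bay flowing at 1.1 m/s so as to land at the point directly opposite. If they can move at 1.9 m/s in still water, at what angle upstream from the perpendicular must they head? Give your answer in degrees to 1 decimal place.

To cancel the current, the upstream component of the swimmer's velocity must equal the flow: 1.9 sin θ = 1.1.
sin θ = 1.1 / 1.9 = 0.5789.
θ = arcsin(0.5789) = 35.377°.

35.4°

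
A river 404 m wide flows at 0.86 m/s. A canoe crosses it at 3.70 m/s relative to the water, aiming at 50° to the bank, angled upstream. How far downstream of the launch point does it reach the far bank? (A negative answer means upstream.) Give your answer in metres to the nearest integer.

Perpendicular speed = 2.834 m/s; crossing time = 404 / 2.834 = 142.536 s.
Net downstream speed = -1.518 m/s.
Drift = -1.518 × 142.536 = -216.415 m (upstream).

-216 m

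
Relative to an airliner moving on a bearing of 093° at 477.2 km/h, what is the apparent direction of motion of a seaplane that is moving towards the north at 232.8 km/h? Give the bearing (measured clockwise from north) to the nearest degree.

298°

Taking east as x and north as y: seaplane velocity = (0.000, 232.800) km/h; airliner velocity = (476.546, -24.975) km/h.
Velocity of seaplane relative to airliner = (0.000, 232.800) − (476.546, -24.975) = (-476.546, 257.775) km/h.
Bearing = atan2(-476.55, 257.77) = 298.41° clockwise from north.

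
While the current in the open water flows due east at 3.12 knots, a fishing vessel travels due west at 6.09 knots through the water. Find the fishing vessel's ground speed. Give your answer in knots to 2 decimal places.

2.97 knots

Taking east as x and north as y: velocity relative to the water = (-6.090, 0.000) knots; the water relative to ground = (3.120, 0.000) knots.
Velocity relative to ground = (-6.090, 0.000) + (3.120, 0.000) = (-2.970, 0.000) knots.
Speed = |(-2.970, 0.000)| = 2.970 knots.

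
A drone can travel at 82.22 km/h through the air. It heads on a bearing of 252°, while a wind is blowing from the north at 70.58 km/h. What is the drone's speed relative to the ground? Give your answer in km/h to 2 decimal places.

123.81 km/h

Taking east as x and north as y: velocity relative to the air = (-78.196, -25.407) km/h; the air relative to ground = (0.000, -70.580) km/h.
Velocity relative to ground = (-78.196, -25.407) + (0.000, -70.580) = (-78.196, -95.987) km/h.
Speed = |(-78.196, -95.987)| = 123.807 km/h.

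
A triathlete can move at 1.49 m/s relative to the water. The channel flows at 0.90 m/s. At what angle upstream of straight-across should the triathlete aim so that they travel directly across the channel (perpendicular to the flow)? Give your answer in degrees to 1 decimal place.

To cancel the current, the upstream component of the triathlete's velocity must equal the flow: 1.49 sin θ = 0.90.
sin θ = 0.90 / 1.49 = 0.6040.
θ = arcsin(0.6040) = 37.159°.

37.2°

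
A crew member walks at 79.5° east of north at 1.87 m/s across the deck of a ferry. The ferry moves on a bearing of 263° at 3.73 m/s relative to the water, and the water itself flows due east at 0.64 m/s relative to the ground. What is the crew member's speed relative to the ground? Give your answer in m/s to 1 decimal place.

1.2 m/s

In east/north components (m/s): crew member relative to ferry = (1.839, 0.341); ferry relative to water = (-3.702, -0.455); water relative to ground = (0.640, 0.000).
Sum = (-1.224, -0.114) m/s.
Speed = |(-1.224, -0.114)| = 1.229 m/s.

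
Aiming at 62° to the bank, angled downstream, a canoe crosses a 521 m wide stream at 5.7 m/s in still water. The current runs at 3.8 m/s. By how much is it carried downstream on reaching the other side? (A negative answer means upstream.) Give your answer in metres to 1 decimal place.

Perpendicular speed = 5.033 m/s; crossing time = 521 / 5.033 = 103.521 s.
Net downstream speed = 6.476 m/s.
Drift = 6.476 × 103.521 = 670.400 m (downstream).

670.4 m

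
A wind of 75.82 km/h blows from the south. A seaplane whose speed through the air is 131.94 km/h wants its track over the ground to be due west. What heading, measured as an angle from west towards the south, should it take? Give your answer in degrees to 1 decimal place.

The wind pushes perpendicular to the desired track; the heading must have a component into the wind equal to 75.82 km/h: 131.94 sin θ = 75.82.
sin θ = 0.5747, so θ = 35.075°.

35.1°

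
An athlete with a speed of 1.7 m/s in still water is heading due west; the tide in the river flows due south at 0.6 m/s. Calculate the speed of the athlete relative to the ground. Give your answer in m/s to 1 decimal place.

Taking east as x and north as y: velocity relative to the water = (-1.700, 0.000) m/s; the water relative to ground = (0.000, -0.600) m/s.
Velocity relative to ground = (-1.700, 0.000) + (0.000, -0.600) = (-1.700, -0.600) m/s.
Speed = |(-1.700, -0.600)| = 1.803 m/s.

1.8 m/s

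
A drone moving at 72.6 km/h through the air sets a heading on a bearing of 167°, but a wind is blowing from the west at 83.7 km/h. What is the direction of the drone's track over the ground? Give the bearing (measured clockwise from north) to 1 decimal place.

125.3°

Taking east as x and north as y: velocity relative to the air = (16.331, -70.739) km/h; the air relative to ground = (83.700, 0.000) km/h.
Velocity relative to ground = (16.331, -70.739) + (83.700, 0.000) = (100.031, -70.739) km/h.
Bearing = atan2(100.03, -70.74) = 125.27° clockwise from north.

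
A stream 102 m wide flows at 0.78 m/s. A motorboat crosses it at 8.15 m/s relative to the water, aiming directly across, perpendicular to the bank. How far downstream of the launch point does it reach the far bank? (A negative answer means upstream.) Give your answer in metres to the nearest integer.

10 m

Perpendicular speed = 8.150 m/s; crossing time = 102 / 8.150 = 12.515 s.
Net downstream speed = 0.780 m/s.
Drift = 0.780 × 12.515 = 9.762 m (downstream).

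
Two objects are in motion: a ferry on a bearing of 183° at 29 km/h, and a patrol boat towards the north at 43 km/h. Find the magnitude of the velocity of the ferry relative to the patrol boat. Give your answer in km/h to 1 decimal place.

Taking east as x and north as y: ferry velocity = (-1.518, -28.960) km/h; patrol boat velocity = (0.000, 43.000) km/h.
Velocity of ferry relative to patrol boat = (-1.518, -28.960) − (0.000, 43.000) = (-1.518, -71.960) km/h.
Magnitude = |(-1.518, -71.960)| = 71.976 km/h.

72.0 km/h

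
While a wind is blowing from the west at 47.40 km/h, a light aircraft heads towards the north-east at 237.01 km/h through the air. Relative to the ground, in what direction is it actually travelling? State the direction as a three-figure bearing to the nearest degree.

Taking east as x and north as y: velocity relative to the air = (167.591, 167.591) km/h; the air relative to ground = (47.400, 0.000) km/h.
Velocity relative to ground = (167.591, 167.591) + (47.400, 0.000) = (214.991, 167.591) km/h.
Bearing = atan2(214.99, 167.59) = 52.06° clockwise from north.

052°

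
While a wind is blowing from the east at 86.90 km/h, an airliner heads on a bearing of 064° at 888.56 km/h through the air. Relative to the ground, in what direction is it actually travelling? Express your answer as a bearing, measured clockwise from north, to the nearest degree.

Taking east as x and north as y: velocity relative to the air = (798.632, 389.519) km/h; the air relative to ground = (-86.900, 0.000) km/h.
Velocity relative to ground = (798.632, 389.519) + (-86.900, 0.000) = (711.732, 389.519) km/h.
Bearing = atan2(711.73, 389.52) = 61.31° clockwise from north.

061°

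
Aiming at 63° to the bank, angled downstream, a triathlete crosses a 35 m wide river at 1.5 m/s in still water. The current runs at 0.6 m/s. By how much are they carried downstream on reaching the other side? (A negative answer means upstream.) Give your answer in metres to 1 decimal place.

Perpendicular speed = 1.337 m/s; crossing time = 35 / 1.337 = 26.188 s.
Net downstream speed = 1.281 m/s.
Drift = 1.281 × 26.188 = 33.546 m (downstream).

33.5 m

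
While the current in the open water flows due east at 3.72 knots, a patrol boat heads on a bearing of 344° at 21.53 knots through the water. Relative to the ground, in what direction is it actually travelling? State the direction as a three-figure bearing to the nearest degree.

354°

Taking east as x and north as y: velocity relative to the water = (-5.934, 20.696) knots; the water relative to ground = (3.720, 0.000) knots.
Velocity relative to ground = (-5.934, 20.696) + (3.720, 0.000) = (-2.214, 20.696) knots.
Bearing = atan2(-2.21, 20.70) = 353.89° clockwise from north.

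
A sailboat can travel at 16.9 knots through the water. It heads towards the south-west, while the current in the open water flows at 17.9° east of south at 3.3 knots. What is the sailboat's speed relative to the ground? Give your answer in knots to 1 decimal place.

Taking east as x and north as y: velocity relative to the water = (-11.950, -11.950) knots; the water relative to ground = (1.014, -3.140) knots.
Velocity relative to ground = (-11.950, -11.950) + (1.014, -3.140) = (-10.936, -15.090) knots.
Speed = |(-10.936, -15.090)| = 18.636 knots.

18.6 knots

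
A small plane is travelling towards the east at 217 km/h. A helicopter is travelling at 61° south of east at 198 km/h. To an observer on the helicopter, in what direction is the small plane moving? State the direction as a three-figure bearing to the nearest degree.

035°

Taking east as x and north as y: small plane velocity = (217.000, 0.000) km/h; helicopter velocity = (95.992, -173.175) km/h.
Velocity of small plane relative to helicopter = (217.000, 0.000) − (95.992, -173.175) = (121.008, 173.175) km/h.
Bearing = atan2(121.01, 173.17) = 34.94° clockwise from north.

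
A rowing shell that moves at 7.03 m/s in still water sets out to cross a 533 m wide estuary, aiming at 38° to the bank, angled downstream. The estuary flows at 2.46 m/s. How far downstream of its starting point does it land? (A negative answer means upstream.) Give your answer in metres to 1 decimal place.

985.2 m

Perpendicular speed = 4.328 m/s; crossing time = 533 / 4.328 = 123.149 s.
Net downstream speed = 8.000 m/s.
Drift = 8.000 × 123.149 = 985.155 m (downstream).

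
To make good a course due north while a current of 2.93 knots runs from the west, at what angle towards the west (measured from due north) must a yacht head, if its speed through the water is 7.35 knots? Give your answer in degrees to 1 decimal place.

The current pushes perpendicular to the desired track; the heading must have a component into the current equal to 2.93 knots: 7.35 sin θ = 2.93.
sin θ = 0.3986, so θ = 23.493°.

23.5°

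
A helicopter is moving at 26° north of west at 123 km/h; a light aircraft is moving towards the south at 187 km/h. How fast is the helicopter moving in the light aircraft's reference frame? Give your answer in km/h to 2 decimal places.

Taking east as x and north as y: helicopter velocity = (-110.552, 53.920) km/h; light aircraft velocity = (0.000, -187.000) km/h.
Velocity of helicopter relative to light aircraft = (-110.552, 53.920) − (0.000, -187.000) = (-110.552, 240.920) km/h.
Magnitude = |(-110.552, 240.920)| = 265.073 km/h.

265.07 km/h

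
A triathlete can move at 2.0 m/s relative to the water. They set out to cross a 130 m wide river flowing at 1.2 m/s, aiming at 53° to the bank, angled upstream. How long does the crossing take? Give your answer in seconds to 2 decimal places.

81.39 s

The component of the triathlete's velocity perpendicular to the bank is 2.0 × sin 53° = 1.597 m/s.
The current is parallel to the bank, so it does not affect the crossing time.
Time = 130 / 1.597 = 81.389 s.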